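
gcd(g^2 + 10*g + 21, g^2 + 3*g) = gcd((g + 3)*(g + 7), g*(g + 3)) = g + 3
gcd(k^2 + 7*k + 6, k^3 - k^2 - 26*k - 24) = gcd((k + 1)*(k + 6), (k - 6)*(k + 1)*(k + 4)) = k + 1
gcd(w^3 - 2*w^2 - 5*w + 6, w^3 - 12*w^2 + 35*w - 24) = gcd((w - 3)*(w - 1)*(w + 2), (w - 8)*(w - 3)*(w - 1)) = w^2 - 4*w + 3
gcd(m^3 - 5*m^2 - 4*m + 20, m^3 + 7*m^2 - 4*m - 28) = m^2 - 4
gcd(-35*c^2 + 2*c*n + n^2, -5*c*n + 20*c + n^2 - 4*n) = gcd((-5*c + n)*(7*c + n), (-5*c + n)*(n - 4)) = 5*c - n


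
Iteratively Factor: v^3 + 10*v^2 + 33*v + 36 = (v + 3)*(v^2 + 7*v + 12) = (v + 3)^2*(v + 4)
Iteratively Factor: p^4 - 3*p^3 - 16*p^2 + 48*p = (p - 3)*(p^3 - 16*p) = (p - 4)*(p - 3)*(p^2 + 4*p) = p*(p - 4)*(p - 3)*(p + 4)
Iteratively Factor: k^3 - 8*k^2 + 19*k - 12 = (k - 1)*(k^2 - 7*k + 12) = (k - 4)*(k - 1)*(k - 3)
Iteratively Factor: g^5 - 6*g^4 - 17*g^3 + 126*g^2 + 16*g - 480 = (g - 5)*(g^4 - g^3 - 22*g^2 + 16*g + 96) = (g - 5)*(g + 2)*(g^3 - 3*g^2 - 16*g + 48) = (g - 5)*(g - 4)*(g + 2)*(g^2 + g - 12) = (g - 5)*(g - 4)*(g + 2)*(g + 4)*(g - 3)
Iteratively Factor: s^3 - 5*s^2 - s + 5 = (s - 1)*(s^2 - 4*s - 5) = (s - 5)*(s - 1)*(s + 1)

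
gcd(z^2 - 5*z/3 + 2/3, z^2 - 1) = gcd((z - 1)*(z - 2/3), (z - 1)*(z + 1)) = z - 1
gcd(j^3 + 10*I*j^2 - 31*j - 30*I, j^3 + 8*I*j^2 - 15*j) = j^2 + 8*I*j - 15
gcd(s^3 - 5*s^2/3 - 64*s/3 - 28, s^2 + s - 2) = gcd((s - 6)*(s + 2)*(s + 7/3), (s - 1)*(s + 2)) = s + 2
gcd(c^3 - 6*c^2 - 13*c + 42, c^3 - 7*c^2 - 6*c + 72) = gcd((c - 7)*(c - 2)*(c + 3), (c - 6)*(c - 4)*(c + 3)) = c + 3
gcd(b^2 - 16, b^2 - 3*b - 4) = b - 4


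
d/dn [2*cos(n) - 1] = -2*sin(n)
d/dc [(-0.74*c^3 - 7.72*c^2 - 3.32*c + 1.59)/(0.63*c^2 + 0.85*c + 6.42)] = (-0.4662*c^4 - 1.258*c^3 - 18.7228*c^2 - 101.1282*c - 22.6659)/(0.3969*c^4 + 1.071*c^3 + 8.8117*c^2 + 10.914*c + 41.2164)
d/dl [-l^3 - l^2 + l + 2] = -3*l^2 - 2*l + 1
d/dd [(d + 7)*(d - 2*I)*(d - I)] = 3*d^2 + d*(14 - 6*I) - 2 - 21*I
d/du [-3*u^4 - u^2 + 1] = -12*u^3 - 2*u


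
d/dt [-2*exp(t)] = -2*exp(t)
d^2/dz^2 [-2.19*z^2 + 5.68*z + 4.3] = -4.38000000000000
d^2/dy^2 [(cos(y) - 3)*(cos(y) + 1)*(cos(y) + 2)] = (9*sin(y)^2 + 4)*cos(y)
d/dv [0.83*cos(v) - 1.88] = -0.83*sin(v)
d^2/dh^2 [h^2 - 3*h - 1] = 2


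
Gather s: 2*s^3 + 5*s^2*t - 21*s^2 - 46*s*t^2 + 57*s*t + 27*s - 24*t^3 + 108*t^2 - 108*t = 2*s^3 + s^2*(5*t - 21) + s*(-46*t^2 + 57*t + 27) - 24*t^3 + 108*t^2 - 108*t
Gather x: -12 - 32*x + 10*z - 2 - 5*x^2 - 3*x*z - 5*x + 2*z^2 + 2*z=-5*x^2 + x*(-3*z - 37) + 2*z^2 + 12*z - 14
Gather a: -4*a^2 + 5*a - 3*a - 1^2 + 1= -4*a^2 + 2*a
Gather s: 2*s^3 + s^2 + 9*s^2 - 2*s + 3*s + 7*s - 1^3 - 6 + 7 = 2*s^3 + 10*s^2 + 8*s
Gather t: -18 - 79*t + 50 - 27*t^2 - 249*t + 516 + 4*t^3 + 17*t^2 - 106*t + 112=4*t^3 - 10*t^2 - 434*t + 660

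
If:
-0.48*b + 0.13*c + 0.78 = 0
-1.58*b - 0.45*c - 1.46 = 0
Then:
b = 0.38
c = -4.59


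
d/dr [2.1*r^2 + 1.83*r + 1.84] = 4.2*r + 1.83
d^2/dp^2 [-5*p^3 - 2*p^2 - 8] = -30*p - 4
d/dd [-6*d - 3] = -6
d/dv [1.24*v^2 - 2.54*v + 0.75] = 2.48*v - 2.54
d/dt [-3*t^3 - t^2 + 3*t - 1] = -9*t^2 - 2*t + 3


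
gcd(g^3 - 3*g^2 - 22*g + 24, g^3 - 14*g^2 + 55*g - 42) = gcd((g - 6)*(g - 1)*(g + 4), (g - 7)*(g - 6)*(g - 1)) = g^2 - 7*g + 6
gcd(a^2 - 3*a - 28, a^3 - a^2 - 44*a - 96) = a + 4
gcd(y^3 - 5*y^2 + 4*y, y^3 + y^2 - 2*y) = y^2 - y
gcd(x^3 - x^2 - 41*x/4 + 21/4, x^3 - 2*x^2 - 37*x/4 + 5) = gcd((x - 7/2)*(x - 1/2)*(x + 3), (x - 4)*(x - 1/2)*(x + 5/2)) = x - 1/2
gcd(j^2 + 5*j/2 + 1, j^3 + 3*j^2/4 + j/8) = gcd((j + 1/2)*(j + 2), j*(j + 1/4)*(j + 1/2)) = j + 1/2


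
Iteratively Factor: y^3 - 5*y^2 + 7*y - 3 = (y - 3)*(y^2 - 2*y + 1) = (y - 3)*(y - 1)*(y - 1)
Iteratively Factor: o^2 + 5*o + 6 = (o + 3)*(o + 2)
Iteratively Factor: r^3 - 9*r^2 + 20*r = (r)*(r^2 - 9*r + 20) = r*(r - 5)*(r - 4)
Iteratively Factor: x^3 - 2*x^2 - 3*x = (x + 1)*(x^2 - 3*x) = x*(x + 1)*(x - 3)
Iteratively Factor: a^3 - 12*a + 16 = (a + 4)*(a^2 - 4*a + 4) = (a - 2)*(a + 4)*(a - 2)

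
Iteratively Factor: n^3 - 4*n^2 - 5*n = (n + 1)*(n^2 - 5*n) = (n - 5)*(n + 1)*(n)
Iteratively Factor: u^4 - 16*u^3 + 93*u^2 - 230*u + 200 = (u - 2)*(u^3 - 14*u^2 + 65*u - 100) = (u - 5)*(u - 2)*(u^2 - 9*u + 20) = (u - 5)^2*(u - 2)*(u - 4)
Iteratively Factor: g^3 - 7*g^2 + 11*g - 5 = (g - 1)*(g^2 - 6*g + 5) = (g - 5)*(g - 1)*(g - 1)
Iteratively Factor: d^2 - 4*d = (d)*(d - 4)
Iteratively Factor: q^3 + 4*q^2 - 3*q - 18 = (q + 3)*(q^2 + q - 6) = (q + 3)^2*(q - 2)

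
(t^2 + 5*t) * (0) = 0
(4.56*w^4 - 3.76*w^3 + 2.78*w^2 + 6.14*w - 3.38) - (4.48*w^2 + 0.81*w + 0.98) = 4.56*w^4 - 3.76*w^3 - 1.7*w^2 + 5.33*w - 4.36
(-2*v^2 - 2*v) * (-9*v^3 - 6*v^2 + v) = 18*v^5 + 30*v^4 + 10*v^3 - 2*v^2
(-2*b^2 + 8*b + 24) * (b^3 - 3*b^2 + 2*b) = -2*b^5 + 14*b^4 - 4*b^3 - 56*b^2 + 48*b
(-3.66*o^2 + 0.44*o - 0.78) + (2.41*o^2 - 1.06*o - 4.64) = -1.25*o^2 - 0.62*o - 5.42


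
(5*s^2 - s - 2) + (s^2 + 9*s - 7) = 6*s^2 + 8*s - 9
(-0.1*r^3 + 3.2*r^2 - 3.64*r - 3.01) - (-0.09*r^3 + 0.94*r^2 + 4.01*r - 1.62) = -0.01*r^3 + 2.26*r^2 - 7.65*r - 1.39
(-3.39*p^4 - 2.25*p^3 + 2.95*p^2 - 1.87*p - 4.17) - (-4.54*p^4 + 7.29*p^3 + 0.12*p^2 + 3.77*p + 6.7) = 1.15*p^4 - 9.54*p^3 + 2.83*p^2 - 5.64*p - 10.87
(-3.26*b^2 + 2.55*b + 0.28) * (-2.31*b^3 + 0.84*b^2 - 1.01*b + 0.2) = 7.5306*b^5 - 8.6289*b^4 + 4.7878*b^3 - 2.9923*b^2 + 0.2272*b + 0.056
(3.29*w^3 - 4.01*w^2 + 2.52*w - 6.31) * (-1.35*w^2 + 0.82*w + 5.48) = -4.4415*w^5 + 8.1113*w^4 + 11.339*w^3 - 11.3899*w^2 + 8.6354*w - 34.5788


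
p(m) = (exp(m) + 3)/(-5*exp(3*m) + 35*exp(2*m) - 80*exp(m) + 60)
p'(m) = (exp(m) + 3)*(15*exp(3*m) - 70*exp(2*m) + 80*exp(m))/(-5*exp(3*m) + 35*exp(2*m) - 80*exp(m) + 60)^2 + exp(m)/(-5*exp(3*m) + 35*exp(2*m) - 80*exp(m) + 60)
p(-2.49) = 0.06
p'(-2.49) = 0.01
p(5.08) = -0.00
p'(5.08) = 0.00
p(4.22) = -0.00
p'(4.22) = 0.00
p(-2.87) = 0.06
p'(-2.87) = 0.01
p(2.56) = -0.00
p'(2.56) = 0.01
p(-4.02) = 0.05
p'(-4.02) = 0.00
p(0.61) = 32.79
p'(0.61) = 820.86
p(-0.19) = 0.26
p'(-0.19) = 0.51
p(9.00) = 0.00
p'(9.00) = 0.00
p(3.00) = 0.00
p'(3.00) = 0.00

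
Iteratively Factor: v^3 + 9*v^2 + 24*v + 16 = (v + 4)*(v^2 + 5*v + 4) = (v + 1)*(v + 4)*(v + 4)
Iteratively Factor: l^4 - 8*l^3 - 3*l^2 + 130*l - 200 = (l - 5)*(l^3 - 3*l^2 - 18*l + 40) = (l - 5)*(l - 2)*(l^2 - l - 20) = (l - 5)*(l - 2)*(l + 4)*(l - 5)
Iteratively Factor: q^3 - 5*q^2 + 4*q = (q - 1)*(q^2 - 4*q) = q*(q - 1)*(q - 4)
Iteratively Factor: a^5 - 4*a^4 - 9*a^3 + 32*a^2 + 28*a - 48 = (a + 2)*(a^4 - 6*a^3 + 3*a^2 + 26*a - 24) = (a + 2)^2*(a^3 - 8*a^2 + 19*a - 12) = (a - 4)*(a + 2)^2*(a^2 - 4*a + 3) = (a - 4)*(a - 1)*(a + 2)^2*(a - 3)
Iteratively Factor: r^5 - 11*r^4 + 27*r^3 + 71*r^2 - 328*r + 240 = (r - 4)*(r^4 - 7*r^3 - r^2 + 67*r - 60) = (r - 4)^2*(r^3 - 3*r^2 - 13*r + 15) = (r - 4)^2*(r - 1)*(r^2 - 2*r - 15) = (r - 5)*(r - 4)^2*(r - 1)*(r + 3)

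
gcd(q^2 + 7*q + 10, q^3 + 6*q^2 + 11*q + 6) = q + 2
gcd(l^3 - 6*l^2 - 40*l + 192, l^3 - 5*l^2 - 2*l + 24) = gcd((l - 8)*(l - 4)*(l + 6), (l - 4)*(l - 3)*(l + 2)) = l - 4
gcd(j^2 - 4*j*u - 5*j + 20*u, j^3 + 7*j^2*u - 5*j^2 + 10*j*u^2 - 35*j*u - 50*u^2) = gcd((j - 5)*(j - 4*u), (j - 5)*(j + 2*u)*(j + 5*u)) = j - 5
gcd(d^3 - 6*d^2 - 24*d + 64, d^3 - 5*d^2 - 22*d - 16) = d - 8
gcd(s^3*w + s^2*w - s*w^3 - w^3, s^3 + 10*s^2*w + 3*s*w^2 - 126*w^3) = 1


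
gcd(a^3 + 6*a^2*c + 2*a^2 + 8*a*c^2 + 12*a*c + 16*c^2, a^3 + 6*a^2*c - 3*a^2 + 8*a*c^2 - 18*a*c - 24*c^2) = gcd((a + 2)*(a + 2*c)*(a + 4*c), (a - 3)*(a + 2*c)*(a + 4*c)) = a^2 + 6*a*c + 8*c^2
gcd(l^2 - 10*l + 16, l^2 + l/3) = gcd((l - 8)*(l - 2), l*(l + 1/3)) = 1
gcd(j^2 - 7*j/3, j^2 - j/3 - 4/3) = 1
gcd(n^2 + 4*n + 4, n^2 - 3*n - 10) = n + 2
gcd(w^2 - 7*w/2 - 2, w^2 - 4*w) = w - 4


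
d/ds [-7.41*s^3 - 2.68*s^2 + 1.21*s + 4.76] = -22.23*s^2 - 5.36*s + 1.21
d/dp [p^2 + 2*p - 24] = 2*p + 2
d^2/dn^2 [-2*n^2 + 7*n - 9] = -4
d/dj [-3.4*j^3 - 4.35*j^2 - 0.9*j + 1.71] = -10.2*j^2 - 8.7*j - 0.9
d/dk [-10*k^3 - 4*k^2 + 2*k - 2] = -30*k^2 - 8*k + 2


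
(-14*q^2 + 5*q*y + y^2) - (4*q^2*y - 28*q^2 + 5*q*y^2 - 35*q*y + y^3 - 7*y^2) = -4*q^2*y + 14*q^2 - 5*q*y^2 + 40*q*y - y^3 + 8*y^2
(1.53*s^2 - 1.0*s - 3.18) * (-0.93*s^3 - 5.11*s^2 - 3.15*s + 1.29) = -1.4229*s^5 - 6.8883*s^4 + 3.2479*s^3 + 21.3735*s^2 + 8.727*s - 4.1022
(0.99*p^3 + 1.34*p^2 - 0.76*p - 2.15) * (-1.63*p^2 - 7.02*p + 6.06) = -1.6137*p^5 - 9.134*p^4 - 2.1686*p^3 + 16.9601*p^2 + 10.4874*p - 13.029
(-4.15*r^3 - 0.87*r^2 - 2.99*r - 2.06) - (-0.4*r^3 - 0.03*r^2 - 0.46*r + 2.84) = -3.75*r^3 - 0.84*r^2 - 2.53*r - 4.9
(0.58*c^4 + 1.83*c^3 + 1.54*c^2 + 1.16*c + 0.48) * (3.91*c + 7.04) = 2.2678*c^5 + 11.2385*c^4 + 18.9046*c^3 + 15.3772*c^2 + 10.0432*c + 3.3792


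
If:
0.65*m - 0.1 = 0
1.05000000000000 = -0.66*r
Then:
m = 0.15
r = -1.59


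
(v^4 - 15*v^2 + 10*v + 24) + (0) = v^4 - 15*v^2 + 10*v + 24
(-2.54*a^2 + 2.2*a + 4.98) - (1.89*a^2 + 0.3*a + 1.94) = -4.43*a^2 + 1.9*a + 3.04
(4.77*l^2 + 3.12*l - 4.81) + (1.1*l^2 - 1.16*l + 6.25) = 5.87*l^2 + 1.96*l + 1.44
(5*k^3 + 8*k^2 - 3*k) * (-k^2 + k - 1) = -5*k^5 - 3*k^4 + 6*k^3 - 11*k^2 + 3*k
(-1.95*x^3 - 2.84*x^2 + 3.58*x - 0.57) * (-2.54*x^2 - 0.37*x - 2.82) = 4.953*x^5 + 7.9351*x^4 - 2.5434*x^3 + 8.132*x^2 - 9.8847*x + 1.6074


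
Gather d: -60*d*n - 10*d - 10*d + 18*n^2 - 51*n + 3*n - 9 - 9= d*(-60*n - 20) + 18*n^2 - 48*n - 18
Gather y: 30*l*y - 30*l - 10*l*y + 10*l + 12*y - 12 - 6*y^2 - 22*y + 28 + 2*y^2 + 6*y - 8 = -20*l - 4*y^2 + y*(20*l - 4) + 8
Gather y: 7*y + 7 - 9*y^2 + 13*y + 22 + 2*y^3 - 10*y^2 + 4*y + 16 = 2*y^3 - 19*y^2 + 24*y + 45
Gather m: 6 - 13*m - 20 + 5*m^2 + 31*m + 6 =5*m^2 + 18*m - 8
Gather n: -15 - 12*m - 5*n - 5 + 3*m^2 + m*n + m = 3*m^2 - 11*m + n*(m - 5) - 20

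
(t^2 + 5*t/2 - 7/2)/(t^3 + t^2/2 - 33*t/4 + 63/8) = 4*(t - 1)/(4*t^2 - 12*t + 9)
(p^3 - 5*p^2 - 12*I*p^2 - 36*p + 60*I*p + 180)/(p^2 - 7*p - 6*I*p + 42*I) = (p^2 - p*(5 + 6*I) + 30*I)/(p - 7)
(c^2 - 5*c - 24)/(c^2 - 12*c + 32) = (c + 3)/(c - 4)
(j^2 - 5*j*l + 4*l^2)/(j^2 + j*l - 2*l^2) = (j - 4*l)/(j + 2*l)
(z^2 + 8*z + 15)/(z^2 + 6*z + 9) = (z + 5)/(z + 3)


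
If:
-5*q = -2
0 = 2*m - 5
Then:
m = 5/2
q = 2/5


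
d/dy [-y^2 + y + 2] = 1 - 2*y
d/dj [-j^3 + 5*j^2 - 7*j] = -3*j^2 + 10*j - 7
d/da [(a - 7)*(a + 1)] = 2*a - 6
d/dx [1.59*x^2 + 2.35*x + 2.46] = 3.18*x + 2.35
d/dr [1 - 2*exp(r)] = -2*exp(r)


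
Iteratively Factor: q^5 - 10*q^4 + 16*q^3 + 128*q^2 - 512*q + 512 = (q + 4)*(q^4 - 14*q^3 + 72*q^2 - 160*q + 128) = (q - 4)*(q + 4)*(q^3 - 10*q^2 + 32*q - 32) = (q - 4)^2*(q + 4)*(q^2 - 6*q + 8) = (q - 4)^2*(q - 2)*(q + 4)*(q - 4)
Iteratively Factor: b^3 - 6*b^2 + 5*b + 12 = (b - 3)*(b^2 - 3*b - 4) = (b - 4)*(b - 3)*(b + 1)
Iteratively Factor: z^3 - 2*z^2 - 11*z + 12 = (z - 1)*(z^2 - z - 12) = (z - 4)*(z - 1)*(z + 3)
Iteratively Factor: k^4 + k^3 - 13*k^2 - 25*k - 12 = (k - 4)*(k^3 + 5*k^2 + 7*k + 3) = (k - 4)*(k + 1)*(k^2 + 4*k + 3) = (k - 4)*(k + 1)*(k + 3)*(k + 1)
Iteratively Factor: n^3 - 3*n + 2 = (n + 2)*(n^2 - 2*n + 1) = (n - 1)*(n + 2)*(n - 1)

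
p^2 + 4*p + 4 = (p + 2)^2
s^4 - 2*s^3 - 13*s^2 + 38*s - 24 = (s - 3)*(s - 2)*(s - 1)*(s + 4)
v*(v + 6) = v^2 + 6*v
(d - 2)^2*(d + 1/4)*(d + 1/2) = d^4 - 13*d^3/4 + 9*d^2/8 + 5*d/2 + 1/2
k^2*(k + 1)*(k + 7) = k^4 + 8*k^3 + 7*k^2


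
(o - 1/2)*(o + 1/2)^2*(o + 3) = o^4 + 7*o^3/2 + 5*o^2/4 - 7*o/8 - 3/8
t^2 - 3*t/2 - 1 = (t - 2)*(t + 1/2)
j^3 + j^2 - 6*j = j*(j - 2)*(j + 3)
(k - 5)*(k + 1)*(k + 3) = k^3 - k^2 - 17*k - 15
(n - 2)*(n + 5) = n^2 + 3*n - 10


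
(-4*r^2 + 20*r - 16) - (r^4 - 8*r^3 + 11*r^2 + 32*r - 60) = -r^4 + 8*r^3 - 15*r^2 - 12*r + 44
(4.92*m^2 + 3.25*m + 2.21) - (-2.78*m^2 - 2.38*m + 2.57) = 7.7*m^2 + 5.63*m - 0.36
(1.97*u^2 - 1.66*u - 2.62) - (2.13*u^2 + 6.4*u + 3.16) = -0.16*u^2 - 8.06*u - 5.78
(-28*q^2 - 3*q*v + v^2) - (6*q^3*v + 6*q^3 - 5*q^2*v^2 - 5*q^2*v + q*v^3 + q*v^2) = -6*q^3*v - 6*q^3 + 5*q^2*v^2 + 5*q^2*v - 28*q^2 - q*v^3 - q*v^2 - 3*q*v + v^2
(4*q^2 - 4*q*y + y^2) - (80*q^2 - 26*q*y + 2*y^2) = -76*q^2 + 22*q*y - y^2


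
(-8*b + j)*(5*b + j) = -40*b^2 - 3*b*j + j^2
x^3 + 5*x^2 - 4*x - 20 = (x - 2)*(x + 2)*(x + 5)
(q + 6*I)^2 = q^2 + 12*I*q - 36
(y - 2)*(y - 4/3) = y^2 - 10*y/3 + 8/3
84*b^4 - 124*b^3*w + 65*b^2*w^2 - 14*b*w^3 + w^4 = (-7*b + w)*(-3*b + w)*(-2*b + w)^2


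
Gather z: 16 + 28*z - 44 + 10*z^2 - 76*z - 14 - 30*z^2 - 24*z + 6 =-20*z^2 - 72*z - 36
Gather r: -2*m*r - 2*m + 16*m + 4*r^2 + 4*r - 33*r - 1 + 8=14*m + 4*r^2 + r*(-2*m - 29) + 7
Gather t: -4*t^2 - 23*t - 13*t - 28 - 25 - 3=-4*t^2 - 36*t - 56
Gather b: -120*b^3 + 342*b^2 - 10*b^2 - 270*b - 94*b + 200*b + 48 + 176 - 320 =-120*b^3 + 332*b^2 - 164*b - 96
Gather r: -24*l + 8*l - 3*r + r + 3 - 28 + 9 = -16*l - 2*r - 16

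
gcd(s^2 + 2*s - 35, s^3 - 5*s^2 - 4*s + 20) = s - 5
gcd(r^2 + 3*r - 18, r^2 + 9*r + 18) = r + 6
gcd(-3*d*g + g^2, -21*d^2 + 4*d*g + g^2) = 3*d - g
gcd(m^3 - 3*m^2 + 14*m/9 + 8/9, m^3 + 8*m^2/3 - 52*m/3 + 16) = m^2 - 10*m/3 + 8/3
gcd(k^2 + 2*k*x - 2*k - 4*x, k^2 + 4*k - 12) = k - 2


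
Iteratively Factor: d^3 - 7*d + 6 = (d - 1)*(d^2 + d - 6) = (d - 1)*(d + 3)*(d - 2)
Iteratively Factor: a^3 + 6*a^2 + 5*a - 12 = (a - 1)*(a^2 + 7*a + 12) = (a - 1)*(a + 4)*(a + 3)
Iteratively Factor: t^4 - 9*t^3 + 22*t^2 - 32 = (t - 4)*(t^3 - 5*t^2 + 2*t + 8) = (t - 4)^2*(t^2 - t - 2) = (t - 4)^2*(t - 2)*(t + 1)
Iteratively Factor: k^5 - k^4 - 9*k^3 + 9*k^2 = (k + 3)*(k^4 - 4*k^3 + 3*k^2) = (k - 1)*(k + 3)*(k^3 - 3*k^2) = k*(k - 1)*(k + 3)*(k^2 - 3*k) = k*(k - 3)*(k - 1)*(k + 3)*(k)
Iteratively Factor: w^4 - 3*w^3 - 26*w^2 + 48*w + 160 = (w + 2)*(w^3 - 5*w^2 - 16*w + 80) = (w + 2)*(w + 4)*(w^2 - 9*w + 20) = (w - 4)*(w + 2)*(w + 4)*(w - 5)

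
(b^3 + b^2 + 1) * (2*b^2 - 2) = 2*b^5 + 2*b^4 - 2*b^3 - 2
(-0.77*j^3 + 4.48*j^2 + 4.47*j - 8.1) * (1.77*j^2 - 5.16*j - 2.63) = -1.3629*j^5 + 11.9028*j^4 - 13.1798*j^3 - 49.1846*j^2 + 30.0399*j + 21.303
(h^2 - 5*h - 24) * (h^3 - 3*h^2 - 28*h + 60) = h^5 - 8*h^4 - 37*h^3 + 272*h^2 + 372*h - 1440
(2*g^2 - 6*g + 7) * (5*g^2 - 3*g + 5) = 10*g^4 - 36*g^3 + 63*g^2 - 51*g + 35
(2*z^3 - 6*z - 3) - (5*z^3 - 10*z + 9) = -3*z^3 + 4*z - 12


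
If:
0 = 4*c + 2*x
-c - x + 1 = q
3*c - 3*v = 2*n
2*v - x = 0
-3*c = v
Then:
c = 0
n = 0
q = 1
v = 0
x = 0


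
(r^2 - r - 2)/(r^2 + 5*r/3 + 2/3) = 3*(r - 2)/(3*r + 2)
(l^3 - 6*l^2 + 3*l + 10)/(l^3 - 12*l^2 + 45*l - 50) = (l + 1)/(l - 5)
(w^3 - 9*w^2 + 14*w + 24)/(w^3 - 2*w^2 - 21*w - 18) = (w - 4)/(w + 3)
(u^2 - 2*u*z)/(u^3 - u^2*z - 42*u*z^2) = (-u + 2*z)/(-u^2 + u*z + 42*z^2)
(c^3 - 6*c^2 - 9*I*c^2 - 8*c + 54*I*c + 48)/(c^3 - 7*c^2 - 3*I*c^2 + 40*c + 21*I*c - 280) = (c^2 - c*(6 + I) + 6*I)/(c^2 + c*(-7 + 5*I) - 35*I)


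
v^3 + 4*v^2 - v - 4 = (v - 1)*(v + 1)*(v + 4)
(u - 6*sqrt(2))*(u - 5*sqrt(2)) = u^2 - 11*sqrt(2)*u + 60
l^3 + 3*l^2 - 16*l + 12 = (l - 2)*(l - 1)*(l + 6)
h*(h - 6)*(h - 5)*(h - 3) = h^4 - 14*h^3 + 63*h^2 - 90*h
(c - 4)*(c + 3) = c^2 - c - 12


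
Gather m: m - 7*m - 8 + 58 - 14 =36 - 6*m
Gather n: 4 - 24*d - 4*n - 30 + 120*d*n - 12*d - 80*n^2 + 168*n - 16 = -36*d - 80*n^2 + n*(120*d + 164) - 42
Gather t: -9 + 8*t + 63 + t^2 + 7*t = t^2 + 15*t + 54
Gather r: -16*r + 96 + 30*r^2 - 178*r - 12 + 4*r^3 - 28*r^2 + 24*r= 4*r^3 + 2*r^2 - 170*r + 84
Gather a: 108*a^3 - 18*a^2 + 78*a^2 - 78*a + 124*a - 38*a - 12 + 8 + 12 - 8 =108*a^3 + 60*a^2 + 8*a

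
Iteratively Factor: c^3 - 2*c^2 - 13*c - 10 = (c + 1)*(c^2 - 3*c - 10) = (c + 1)*(c + 2)*(c - 5)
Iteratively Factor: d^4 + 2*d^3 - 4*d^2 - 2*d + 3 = (d + 1)*(d^3 + d^2 - 5*d + 3) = (d - 1)*(d + 1)*(d^2 + 2*d - 3) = (d - 1)^2*(d + 1)*(d + 3)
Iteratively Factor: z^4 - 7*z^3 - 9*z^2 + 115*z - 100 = (z + 4)*(z^3 - 11*z^2 + 35*z - 25) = (z - 5)*(z + 4)*(z^2 - 6*z + 5) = (z - 5)*(z - 1)*(z + 4)*(z - 5)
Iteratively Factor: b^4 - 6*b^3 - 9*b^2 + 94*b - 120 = (b + 4)*(b^3 - 10*b^2 + 31*b - 30) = (b - 5)*(b + 4)*(b^2 - 5*b + 6) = (b - 5)*(b - 3)*(b + 4)*(b - 2)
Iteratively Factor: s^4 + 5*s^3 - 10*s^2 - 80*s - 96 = (s - 4)*(s^3 + 9*s^2 + 26*s + 24) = (s - 4)*(s + 3)*(s^2 + 6*s + 8) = (s - 4)*(s + 2)*(s + 3)*(s + 4)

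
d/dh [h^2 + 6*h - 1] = 2*h + 6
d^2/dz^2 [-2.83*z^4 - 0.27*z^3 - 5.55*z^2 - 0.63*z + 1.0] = -33.96*z^2 - 1.62*z - 11.1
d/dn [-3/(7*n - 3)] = 21/(7*n - 3)^2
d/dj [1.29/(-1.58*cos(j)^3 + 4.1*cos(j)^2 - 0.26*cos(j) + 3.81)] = (-6.1146*cos(j)^2 + 10.578*cos(j) - 0.3354)*sin(j)/(1.58*cos(j)^3 - 4.1*cos(j)^2 + 0.26*cos(j) - 3.81)^2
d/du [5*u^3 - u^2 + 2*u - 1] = 15*u^2 - 2*u + 2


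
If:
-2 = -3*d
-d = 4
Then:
No Solution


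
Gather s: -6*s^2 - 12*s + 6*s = -6*s^2 - 6*s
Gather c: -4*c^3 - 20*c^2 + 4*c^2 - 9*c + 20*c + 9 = -4*c^3 - 16*c^2 + 11*c + 9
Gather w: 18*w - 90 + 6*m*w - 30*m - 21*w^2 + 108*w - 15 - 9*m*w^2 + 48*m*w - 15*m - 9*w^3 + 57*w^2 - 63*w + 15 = -45*m - 9*w^3 + w^2*(36 - 9*m) + w*(54*m + 63) - 90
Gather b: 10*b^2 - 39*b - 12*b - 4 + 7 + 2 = 10*b^2 - 51*b + 5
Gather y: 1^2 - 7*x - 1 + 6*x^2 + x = 6*x^2 - 6*x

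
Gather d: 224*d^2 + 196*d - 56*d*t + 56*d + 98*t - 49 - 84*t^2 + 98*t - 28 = 224*d^2 + d*(252 - 56*t) - 84*t^2 + 196*t - 77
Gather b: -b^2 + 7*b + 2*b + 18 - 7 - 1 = -b^2 + 9*b + 10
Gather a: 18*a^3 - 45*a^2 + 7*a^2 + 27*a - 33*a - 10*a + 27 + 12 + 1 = 18*a^3 - 38*a^2 - 16*a + 40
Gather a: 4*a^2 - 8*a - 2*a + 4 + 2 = 4*a^2 - 10*a + 6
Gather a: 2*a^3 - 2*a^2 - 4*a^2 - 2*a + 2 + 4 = 2*a^3 - 6*a^2 - 2*a + 6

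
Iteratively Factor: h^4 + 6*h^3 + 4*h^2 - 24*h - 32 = (h + 2)*(h^3 + 4*h^2 - 4*h - 16) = (h + 2)*(h + 4)*(h^2 - 4) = (h + 2)^2*(h + 4)*(h - 2)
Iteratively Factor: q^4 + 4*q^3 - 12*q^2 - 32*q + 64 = (q + 4)*(q^3 - 12*q + 16) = (q - 2)*(q + 4)*(q^2 + 2*q - 8) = (q - 2)*(q + 4)^2*(q - 2)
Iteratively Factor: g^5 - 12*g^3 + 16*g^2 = (g)*(g^4 - 12*g^2 + 16*g) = g*(g + 4)*(g^3 - 4*g^2 + 4*g) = g^2*(g + 4)*(g^2 - 4*g + 4) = g^2*(g - 2)*(g + 4)*(g - 2)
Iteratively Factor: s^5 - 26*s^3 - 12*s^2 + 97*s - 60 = (s - 1)*(s^4 + s^3 - 25*s^2 - 37*s + 60) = (s - 1)*(s + 3)*(s^3 - 2*s^2 - 19*s + 20) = (s - 5)*(s - 1)*(s + 3)*(s^2 + 3*s - 4) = (s - 5)*(s - 1)*(s + 3)*(s + 4)*(s - 1)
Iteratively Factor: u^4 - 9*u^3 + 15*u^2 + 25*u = (u)*(u^3 - 9*u^2 + 15*u + 25) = u*(u - 5)*(u^2 - 4*u - 5) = u*(u - 5)^2*(u + 1)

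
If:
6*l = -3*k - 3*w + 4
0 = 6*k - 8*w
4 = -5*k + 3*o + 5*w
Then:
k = 4*w/3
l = 2/3 - 7*w/6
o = 5*w/9 + 4/3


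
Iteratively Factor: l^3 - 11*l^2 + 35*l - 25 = (l - 1)*(l^2 - 10*l + 25) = (l - 5)*(l - 1)*(l - 5)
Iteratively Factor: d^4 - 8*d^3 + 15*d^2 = (d - 5)*(d^3 - 3*d^2) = d*(d - 5)*(d^2 - 3*d) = d^2*(d - 5)*(d - 3)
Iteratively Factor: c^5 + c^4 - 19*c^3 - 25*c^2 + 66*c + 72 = (c + 3)*(c^4 - 2*c^3 - 13*c^2 + 14*c + 24) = (c - 2)*(c + 3)*(c^3 - 13*c - 12) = (c - 2)*(c + 1)*(c + 3)*(c^2 - c - 12) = (c - 4)*(c - 2)*(c + 1)*(c + 3)*(c + 3)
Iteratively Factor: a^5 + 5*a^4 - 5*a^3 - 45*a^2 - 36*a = (a + 3)*(a^4 + 2*a^3 - 11*a^2 - 12*a) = (a + 3)*(a + 4)*(a^3 - 2*a^2 - 3*a) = a*(a + 3)*(a + 4)*(a^2 - 2*a - 3) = a*(a - 3)*(a + 3)*(a + 4)*(a + 1)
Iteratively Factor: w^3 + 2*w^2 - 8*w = (w + 4)*(w^2 - 2*w) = w*(w + 4)*(w - 2)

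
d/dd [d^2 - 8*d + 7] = 2*d - 8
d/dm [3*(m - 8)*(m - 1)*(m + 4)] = 9*m^2 - 30*m - 84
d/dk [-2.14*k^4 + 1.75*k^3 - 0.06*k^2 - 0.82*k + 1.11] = -8.56*k^3 + 5.25*k^2 - 0.12*k - 0.82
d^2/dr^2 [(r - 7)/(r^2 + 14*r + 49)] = 2*(r - 35)/(r^4 + 28*r^3 + 294*r^2 + 1372*r + 2401)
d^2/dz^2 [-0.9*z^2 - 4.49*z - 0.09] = -1.80000000000000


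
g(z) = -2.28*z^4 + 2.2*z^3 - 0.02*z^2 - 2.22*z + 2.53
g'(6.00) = -1734.78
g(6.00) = -2491.19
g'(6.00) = -1734.78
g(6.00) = -2491.19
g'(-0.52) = 0.87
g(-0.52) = 3.20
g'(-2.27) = 138.56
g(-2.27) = -78.81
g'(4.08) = -511.92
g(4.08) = -489.24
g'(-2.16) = 120.57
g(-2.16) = -64.57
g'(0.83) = -2.92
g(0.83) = 0.85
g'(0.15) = -2.11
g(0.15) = 2.20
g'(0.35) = -1.82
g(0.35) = 1.81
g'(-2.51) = 183.68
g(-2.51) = -117.31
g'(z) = -9.12*z^3 + 6.6*z^2 - 0.04*z - 2.22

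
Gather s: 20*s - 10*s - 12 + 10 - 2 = 10*s - 4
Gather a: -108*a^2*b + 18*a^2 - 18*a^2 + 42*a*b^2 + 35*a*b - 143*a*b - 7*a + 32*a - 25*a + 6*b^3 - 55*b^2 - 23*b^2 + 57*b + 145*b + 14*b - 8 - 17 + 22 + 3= -108*a^2*b + a*(42*b^2 - 108*b) + 6*b^3 - 78*b^2 + 216*b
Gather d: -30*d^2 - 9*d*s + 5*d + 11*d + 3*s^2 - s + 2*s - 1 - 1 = -30*d^2 + d*(16 - 9*s) + 3*s^2 + s - 2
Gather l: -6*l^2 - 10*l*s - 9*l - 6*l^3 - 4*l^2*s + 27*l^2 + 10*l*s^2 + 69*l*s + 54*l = -6*l^3 + l^2*(21 - 4*s) + l*(10*s^2 + 59*s + 45)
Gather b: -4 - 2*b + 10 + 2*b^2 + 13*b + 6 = 2*b^2 + 11*b + 12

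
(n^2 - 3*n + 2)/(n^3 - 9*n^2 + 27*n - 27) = (n^2 - 3*n + 2)/(n^3 - 9*n^2 + 27*n - 27)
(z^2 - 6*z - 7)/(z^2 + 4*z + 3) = (z - 7)/(z + 3)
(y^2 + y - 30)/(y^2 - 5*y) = (y + 6)/y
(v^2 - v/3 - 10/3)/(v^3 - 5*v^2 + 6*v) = (v + 5/3)/(v*(v - 3))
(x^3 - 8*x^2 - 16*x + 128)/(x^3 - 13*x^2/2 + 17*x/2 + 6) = 2*(x^2 - 4*x - 32)/(2*x^2 - 5*x - 3)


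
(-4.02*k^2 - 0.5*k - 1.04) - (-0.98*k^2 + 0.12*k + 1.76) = -3.04*k^2 - 0.62*k - 2.8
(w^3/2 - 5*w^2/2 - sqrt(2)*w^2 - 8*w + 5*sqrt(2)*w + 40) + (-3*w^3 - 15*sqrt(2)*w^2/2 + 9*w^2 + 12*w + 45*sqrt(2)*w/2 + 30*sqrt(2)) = -5*w^3/2 - 17*sqrt(2)*w^2/2 + 13*w^2/2 + 4*w + 55*sqrt(2)*w/2 + 40 + 30*sqrt(2)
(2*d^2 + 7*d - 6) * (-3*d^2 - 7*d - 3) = -6*d^4 - 35*d^3 - 37*d^2 + 21*d + 18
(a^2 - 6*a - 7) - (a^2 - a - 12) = 5 - 5*a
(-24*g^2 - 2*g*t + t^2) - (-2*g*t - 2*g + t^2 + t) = -24*g^2 + 2*g - t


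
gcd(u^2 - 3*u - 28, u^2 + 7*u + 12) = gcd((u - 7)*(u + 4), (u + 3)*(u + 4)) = u + 4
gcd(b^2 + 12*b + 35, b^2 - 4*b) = 1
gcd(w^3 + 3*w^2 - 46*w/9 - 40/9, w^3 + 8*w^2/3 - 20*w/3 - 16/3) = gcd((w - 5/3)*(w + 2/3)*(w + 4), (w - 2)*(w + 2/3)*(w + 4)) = w^2 + 14*w/3 + 8/3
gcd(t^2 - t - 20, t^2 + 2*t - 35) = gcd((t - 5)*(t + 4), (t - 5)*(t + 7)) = t - 5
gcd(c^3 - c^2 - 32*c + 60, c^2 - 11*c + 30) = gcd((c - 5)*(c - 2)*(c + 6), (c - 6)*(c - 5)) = c - 5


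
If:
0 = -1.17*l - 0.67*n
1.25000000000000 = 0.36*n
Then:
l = -1.99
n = 3.47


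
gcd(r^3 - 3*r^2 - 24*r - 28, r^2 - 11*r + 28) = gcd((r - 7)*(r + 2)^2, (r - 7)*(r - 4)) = r - 7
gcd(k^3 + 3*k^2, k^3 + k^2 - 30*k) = k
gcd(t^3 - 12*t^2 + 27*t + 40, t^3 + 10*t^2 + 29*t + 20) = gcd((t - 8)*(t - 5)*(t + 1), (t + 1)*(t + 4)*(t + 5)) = t + 1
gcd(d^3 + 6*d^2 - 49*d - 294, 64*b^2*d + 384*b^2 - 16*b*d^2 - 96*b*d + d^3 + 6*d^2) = d + 6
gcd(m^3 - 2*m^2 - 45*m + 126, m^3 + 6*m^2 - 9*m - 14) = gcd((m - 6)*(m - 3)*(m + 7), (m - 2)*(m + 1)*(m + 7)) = m + 7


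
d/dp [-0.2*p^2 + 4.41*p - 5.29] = 4.41 - 0.4*p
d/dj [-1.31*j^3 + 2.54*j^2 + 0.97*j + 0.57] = -3.93*j^2 + 5.08*j + 0.97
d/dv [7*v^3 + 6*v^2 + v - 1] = 21*v^2 + 12*v + 1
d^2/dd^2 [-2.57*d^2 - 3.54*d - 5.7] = -5.14000000000000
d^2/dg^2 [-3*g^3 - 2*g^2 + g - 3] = -18*g - 4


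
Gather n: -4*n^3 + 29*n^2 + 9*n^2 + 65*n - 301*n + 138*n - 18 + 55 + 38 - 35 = -4*n^3 + 38*n^2 - 98*n + 40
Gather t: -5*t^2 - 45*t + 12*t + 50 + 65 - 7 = -5*t^2 - 33*t + 108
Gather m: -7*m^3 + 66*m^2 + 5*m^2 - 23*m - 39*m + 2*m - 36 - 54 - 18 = -7*m^3 + 71*m^2 - 60*m - 108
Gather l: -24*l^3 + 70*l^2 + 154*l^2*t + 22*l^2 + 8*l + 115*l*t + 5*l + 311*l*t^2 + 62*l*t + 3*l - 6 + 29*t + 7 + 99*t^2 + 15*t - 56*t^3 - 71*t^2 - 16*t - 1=-24*l^3 + l^2*(154*t + 92) + l*(311*t^2 + 177*t + 16) - 56*t^3 + 28*t^2 + 28*t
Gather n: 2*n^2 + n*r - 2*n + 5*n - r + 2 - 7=2*n^2 + n*(r + 3) - r - 5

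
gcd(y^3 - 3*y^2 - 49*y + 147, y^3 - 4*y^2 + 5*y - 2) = 1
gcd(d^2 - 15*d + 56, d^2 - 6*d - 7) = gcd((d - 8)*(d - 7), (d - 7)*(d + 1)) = d - 7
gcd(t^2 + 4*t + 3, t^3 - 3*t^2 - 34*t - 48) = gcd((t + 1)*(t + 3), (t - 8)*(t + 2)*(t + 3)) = t + 3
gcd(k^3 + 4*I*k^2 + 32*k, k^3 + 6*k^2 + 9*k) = k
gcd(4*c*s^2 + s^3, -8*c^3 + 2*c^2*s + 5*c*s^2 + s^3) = 4*c + s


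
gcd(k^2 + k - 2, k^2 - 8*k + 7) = k - 1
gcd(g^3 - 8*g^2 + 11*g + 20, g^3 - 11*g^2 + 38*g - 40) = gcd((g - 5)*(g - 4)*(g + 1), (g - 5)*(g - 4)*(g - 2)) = g^2 - 9*g + 20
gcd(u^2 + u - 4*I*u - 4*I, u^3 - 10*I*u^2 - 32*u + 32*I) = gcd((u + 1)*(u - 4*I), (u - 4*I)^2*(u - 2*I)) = u - 4*I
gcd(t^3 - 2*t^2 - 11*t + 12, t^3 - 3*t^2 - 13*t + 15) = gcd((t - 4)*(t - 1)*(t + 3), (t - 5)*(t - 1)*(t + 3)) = t^2 + 2*t - 3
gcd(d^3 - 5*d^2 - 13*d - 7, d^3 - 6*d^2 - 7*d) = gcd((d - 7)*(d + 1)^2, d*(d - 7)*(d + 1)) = d^2 - 6*d - 7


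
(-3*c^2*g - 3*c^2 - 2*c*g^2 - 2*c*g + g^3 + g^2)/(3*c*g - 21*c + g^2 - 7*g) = (-3*c^2*g - 3*c^2 - 2*c*g^2 - 2*c*g + g^3 + g^2)/(3*c*g - 21*c + g^2 - 7*g)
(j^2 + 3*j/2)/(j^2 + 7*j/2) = (2*j + 3)/(2*j + 7)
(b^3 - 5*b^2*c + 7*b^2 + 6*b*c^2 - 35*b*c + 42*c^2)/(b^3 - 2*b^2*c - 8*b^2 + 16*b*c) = (b^2 - 3*b*c + 7*b - 21*c)/(b*(b - 8))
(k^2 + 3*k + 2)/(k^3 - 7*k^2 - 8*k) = (k + 2)/(k*(k - 8))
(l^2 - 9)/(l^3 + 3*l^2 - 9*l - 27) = 1/(l + 3)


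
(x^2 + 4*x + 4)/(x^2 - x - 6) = (x + 2)/(x - 3)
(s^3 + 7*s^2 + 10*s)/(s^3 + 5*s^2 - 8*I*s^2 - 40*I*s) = (s + 2)/(s - 8*I)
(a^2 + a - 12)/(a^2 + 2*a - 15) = (a + 4)/(a + 5)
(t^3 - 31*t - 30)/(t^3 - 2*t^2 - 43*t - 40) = (t - 6)/(t - 8)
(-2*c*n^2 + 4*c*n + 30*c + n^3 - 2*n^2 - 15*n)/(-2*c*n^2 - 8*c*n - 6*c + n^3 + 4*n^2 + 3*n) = (n - 5)/(n + 1)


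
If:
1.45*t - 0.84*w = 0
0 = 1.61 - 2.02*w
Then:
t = 0.46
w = 0.80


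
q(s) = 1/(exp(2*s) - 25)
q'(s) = -2*exp(2*s)/(exp(2*s) - 25)^2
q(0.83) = -0.05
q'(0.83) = -0.03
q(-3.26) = -0.04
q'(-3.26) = -0.00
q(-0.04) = -0.04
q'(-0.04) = -0.00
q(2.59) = 0.01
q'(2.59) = -0.02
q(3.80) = 0.00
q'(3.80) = -0.00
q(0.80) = -0.05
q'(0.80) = -0.02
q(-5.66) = -0.04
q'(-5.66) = -0.00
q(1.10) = -0.06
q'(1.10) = -0.07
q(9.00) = 0.00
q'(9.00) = 0.00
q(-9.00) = -0.04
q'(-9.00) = 0.00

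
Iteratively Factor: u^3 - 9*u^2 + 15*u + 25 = (u - 5)*(u^2 - 4*u - 5) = (u - 5)*(u + 1)*(u - 5)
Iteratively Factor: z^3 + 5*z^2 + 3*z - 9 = (z + 3)*(z^2 + 2*z - 3) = (z + 3)^2*(z - 1)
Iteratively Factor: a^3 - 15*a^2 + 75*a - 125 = (a - 5)*(a^2 - 10*a + 25) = (a - 5)^2*(a - 5)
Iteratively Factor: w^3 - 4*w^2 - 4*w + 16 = (w - 4)*(w^2 - 4) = (w - 4)*(w + 2)*(w - 2)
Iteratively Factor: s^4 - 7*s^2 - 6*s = (s + 2)*(s^3 - 2*s^2 - 3*s) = (s - 3)*(s + 2)*(s^2 + s) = (s - 3)*(s + 1)*(s + 2)*(s)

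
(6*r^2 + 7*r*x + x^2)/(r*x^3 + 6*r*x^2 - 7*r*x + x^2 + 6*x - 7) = (6*r^2 + 7*r*x + x^2)/(r*x^3 + 6*r*x^2 - 7*r*x + x^2 + 6*x - 7)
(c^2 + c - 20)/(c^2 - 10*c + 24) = (c + 5)/(c - 6)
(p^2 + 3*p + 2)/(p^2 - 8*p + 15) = (p^2 + 3*p + 2)/(p^2 - 8*p + 15)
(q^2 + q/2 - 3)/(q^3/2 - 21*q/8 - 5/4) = 4*(2*q - 3)/(4*q^2 - 8*q - 5)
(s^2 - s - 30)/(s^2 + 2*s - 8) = (s^2 - s - 30)/(s^2 + 2*s - 8)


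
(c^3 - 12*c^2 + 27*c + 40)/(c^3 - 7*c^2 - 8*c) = (c - 5)/c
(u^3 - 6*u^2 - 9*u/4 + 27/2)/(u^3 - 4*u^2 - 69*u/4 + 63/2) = (2*u + 3)/(2*u + 7)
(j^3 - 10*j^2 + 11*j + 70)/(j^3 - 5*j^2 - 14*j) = (j - 5)/j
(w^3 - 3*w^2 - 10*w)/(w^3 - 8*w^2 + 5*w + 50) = w/(w - 5)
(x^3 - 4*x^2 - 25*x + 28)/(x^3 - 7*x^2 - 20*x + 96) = (x^2 - 8*x + 7)/(x^2 - 11*x + 24)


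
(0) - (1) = -1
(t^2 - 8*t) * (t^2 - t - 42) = t^4 - 9*t^3 - 34*t^2 + 336*t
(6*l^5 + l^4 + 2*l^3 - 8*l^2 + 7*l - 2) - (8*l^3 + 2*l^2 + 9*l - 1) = 6*l^5 + l^4 - 6*l^3 - 10*l^2 - 2*l - 1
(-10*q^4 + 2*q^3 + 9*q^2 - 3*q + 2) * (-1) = 10*q^4 - 2*q^3 - 9*q^2 + 3*q - 2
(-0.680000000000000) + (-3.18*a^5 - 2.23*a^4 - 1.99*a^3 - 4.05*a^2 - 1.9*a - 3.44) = -3.18*a^5 - 2.23*a^4 - 1.99*a^3 - 4.05*a^2 - 1.9*a - 4.12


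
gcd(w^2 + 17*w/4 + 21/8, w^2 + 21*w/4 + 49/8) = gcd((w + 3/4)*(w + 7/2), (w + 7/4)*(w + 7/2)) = w + 7/2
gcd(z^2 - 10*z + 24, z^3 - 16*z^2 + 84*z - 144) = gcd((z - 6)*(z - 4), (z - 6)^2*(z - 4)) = z^2 - 10*z + 24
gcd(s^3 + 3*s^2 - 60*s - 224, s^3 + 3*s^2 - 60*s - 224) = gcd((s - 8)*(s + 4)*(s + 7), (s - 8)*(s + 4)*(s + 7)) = s^3 + 3*s^2 - 60*s - 224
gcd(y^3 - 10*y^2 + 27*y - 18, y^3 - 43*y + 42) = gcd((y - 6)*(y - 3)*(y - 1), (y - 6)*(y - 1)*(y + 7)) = y^2 - 7*y + 6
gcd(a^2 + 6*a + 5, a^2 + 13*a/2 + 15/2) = a + 5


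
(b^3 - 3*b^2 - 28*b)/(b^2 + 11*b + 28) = b*(b - 7)/(b + 7)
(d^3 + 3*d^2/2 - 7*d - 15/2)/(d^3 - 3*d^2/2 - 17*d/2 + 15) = (d + 1)/(d - 2)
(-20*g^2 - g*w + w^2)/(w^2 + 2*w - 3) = (-20*g^2 - g*w + w^2)/(w^2 + 2*w - 3)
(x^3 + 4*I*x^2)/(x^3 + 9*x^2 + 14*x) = x*(x + 4*I)/(x^2 + 9*x + 14)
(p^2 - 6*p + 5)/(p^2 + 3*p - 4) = (p - 5)/(p + 4)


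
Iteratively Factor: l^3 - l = (l)*(l^2 - 1) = l*(l + 1)*(l - 1)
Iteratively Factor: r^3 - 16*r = (r - 4)*(r^2 + 4*r) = r*(r - 4)*(r + 4)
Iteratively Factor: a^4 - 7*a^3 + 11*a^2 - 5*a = (a - 5)*(a^3 - 2*a^2 + a) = (a - 5)*(a - 1)*(a^2 - a) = (a - 5)*(a - 1)^2*(a)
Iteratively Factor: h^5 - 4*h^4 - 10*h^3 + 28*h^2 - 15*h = (h - 1)*(h^4 - 3*h^3 - 13*h^2 + 15*h) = h*(h - 1)*(h^3 - 3*h^2 - 13*h + 15) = h*(h - 1)*(h + 3)*(h^2 - 6*h + 5) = h*(h - 1)^2*(h + 3)*(h - 5)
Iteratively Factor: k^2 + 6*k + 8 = (k + 4)*(k + 2)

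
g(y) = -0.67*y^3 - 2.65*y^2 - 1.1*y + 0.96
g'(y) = -2.01*y^2 - 5.3*y - 1.1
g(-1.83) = -1.80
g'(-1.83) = 1.87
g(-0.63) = 0.77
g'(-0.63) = 1.44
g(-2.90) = -1.80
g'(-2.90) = -2.63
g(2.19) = -21.20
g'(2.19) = -22.35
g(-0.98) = 0.12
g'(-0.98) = 2.16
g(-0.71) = 0.64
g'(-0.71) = 1.65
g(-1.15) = -0.26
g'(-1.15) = 2.34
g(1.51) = -9.05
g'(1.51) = -13.69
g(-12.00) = 790.32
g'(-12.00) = -226.94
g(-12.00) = 790.32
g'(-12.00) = -226.94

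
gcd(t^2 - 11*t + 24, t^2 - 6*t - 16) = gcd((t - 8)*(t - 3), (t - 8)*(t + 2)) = t - 8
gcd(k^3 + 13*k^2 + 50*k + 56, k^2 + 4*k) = k + 4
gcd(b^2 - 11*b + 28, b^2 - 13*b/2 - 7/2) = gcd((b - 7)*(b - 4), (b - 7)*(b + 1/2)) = b - 7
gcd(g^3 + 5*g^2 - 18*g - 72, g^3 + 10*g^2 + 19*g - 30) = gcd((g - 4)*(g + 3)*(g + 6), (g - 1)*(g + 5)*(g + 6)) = g + 6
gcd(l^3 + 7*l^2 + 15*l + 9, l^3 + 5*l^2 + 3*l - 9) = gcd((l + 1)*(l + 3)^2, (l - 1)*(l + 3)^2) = l^2 + 6*l + 9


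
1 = 1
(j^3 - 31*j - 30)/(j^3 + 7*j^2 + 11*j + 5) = (j - 6)/(j + 1)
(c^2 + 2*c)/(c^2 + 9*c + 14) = c/(c + 7)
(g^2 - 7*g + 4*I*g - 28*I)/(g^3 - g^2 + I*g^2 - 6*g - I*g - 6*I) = (g^2 + g*(-7 + 4*I) - 28*I)/(g^3 + g^2*(-1 + I) - g*(6 + I) - 6*I)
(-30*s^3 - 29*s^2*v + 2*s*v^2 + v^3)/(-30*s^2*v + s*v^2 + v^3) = (s + v)/v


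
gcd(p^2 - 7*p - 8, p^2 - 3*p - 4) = p + 1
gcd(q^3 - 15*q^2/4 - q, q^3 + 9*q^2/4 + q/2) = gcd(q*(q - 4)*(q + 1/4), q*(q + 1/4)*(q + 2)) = q^2 + q/4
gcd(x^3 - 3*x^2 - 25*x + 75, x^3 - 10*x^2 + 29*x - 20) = x - 5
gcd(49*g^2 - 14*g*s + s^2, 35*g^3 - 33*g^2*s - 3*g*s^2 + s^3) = -7*g + s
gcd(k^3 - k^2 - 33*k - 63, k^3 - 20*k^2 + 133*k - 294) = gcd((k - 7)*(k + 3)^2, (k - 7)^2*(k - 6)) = k - 7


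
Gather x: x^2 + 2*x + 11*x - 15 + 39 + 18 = x^2 + 13*x + 42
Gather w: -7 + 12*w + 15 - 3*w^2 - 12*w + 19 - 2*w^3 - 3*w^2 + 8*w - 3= -2*w^3 - 6*w^2 + 8*w + 24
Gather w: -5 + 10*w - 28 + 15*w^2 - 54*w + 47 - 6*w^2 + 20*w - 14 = 9*w^2 - 24*w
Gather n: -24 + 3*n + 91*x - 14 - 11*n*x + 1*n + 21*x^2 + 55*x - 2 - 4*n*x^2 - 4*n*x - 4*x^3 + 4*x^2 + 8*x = n*(-4*x^2 - 15*x + 4) - 4*x^3 + 25*x^2 + 154*x - 40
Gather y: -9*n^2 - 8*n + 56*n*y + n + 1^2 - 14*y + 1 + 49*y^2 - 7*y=-9*n^2 - 7*n + 49*y^2 + y*(56*n - 21) + 2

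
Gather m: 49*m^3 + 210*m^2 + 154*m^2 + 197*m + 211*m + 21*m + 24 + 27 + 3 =49*m^3 + 364*m^2 + 429*m + 54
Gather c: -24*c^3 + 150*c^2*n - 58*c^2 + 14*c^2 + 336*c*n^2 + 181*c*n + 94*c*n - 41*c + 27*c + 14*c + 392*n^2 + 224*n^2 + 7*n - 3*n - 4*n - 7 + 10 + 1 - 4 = -24*c^3 + c^2*(150*n - 44) + c*(336*n^2 + 275*n) + 616*n^2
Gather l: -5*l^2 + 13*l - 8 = -5*l^2 + 13*l - 8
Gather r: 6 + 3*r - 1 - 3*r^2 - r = -3*r^2 + 2*r + 5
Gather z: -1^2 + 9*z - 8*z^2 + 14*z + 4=-8*z^2 + 23*z + 3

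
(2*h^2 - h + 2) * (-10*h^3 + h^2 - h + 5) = -20*h^5 + 12*h^4 - 23*h^3 + 13*h^2 - 7*h + 10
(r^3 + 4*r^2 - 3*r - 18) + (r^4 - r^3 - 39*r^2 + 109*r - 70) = r^4 - 35*r^2 + 106*r - 88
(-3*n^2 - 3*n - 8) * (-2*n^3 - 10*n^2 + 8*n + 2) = 6*n^5 + 36*n^4 + 22*n^3 + 50*n^2 - 70*n - 16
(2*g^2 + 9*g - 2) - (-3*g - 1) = 2*g^2 + 12*g - 1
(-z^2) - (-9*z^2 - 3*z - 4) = 8*z^2 + 3*z + 4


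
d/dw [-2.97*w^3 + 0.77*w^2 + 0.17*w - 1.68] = -8.91*w^2 + 1.54*w + 0.17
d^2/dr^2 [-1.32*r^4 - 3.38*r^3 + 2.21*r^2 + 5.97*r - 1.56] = -15.84*r^2 - 20.28*r + 4.42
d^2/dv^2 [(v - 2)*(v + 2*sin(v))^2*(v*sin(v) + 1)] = (2 - v)*(v + 2*sin(v))^2*(v*sin(v) - 2*cos(v)) + (8 - 4*v)*(v + 2*sin(v))*(v*sin(v) + 1)*sin(v) + 2*(v + 2*sin(v))^2*(v*cos(v) + sin(v)) + (v + 2*sin(v))*(4*v - 8)*(v*cos(v) + sin(v))*(2*cos(v) + 1) + 4*(v + 2*sin(v))*(v*sin(v) + 1)*(2*cos(v) + 1) + (2*v - 4)*(v*sin(v) + 1)*(2*cos(v) + 1)^2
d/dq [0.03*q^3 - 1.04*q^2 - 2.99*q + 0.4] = 0.09*q^2 - 2.08*q - 2.99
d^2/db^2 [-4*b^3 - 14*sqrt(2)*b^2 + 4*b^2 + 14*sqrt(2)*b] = -24*b - 28*sqrt(2) + 8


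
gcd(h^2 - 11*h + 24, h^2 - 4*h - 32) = h - 8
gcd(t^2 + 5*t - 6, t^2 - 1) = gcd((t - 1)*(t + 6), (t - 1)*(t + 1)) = t - 1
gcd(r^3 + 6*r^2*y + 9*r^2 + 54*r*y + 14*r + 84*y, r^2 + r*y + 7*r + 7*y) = r + 7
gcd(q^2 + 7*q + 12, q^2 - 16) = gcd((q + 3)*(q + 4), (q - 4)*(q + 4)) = q + 4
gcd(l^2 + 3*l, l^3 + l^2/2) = l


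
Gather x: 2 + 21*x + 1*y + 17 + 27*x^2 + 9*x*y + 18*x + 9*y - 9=27*x^2 + x*(9*y + 39) + 10*y + 10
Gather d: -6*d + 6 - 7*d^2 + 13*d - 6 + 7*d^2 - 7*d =0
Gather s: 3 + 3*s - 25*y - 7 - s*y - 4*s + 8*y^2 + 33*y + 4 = s*(-y - 1) + 8*y^2 + 8*y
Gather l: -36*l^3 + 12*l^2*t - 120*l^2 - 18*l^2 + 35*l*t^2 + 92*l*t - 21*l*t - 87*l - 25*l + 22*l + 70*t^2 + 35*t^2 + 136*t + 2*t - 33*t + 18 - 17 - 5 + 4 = -36*l^3 + l^2*(12*t - 138) + l*(35*t^2 + 71*t - 90) + 105*t^2 + 105*t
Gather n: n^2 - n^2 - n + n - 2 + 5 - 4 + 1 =0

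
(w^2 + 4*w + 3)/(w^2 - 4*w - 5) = (w + 3)/(w - 5)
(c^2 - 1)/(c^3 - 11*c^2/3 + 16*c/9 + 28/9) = 9*(c^2 - 1)/(9*c^3 - 33*c^2 + 16*c + 28)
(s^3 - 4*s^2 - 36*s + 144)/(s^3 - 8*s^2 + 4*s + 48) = (s + 6)/(s + 2)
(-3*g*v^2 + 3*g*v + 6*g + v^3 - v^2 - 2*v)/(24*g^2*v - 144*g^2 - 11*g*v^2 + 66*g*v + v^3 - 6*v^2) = (v^2 - v - 2)/(-8*g*v + 48*g + v^2 - 6*v)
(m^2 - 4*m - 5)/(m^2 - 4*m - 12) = (-m^2 + 4*m + 5)/(-m^2 + 4*m + 12)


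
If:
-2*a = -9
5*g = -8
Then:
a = 9/2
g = -8/5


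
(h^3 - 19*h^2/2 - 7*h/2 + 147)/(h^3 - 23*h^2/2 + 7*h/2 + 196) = (h - 6)/(h - 8)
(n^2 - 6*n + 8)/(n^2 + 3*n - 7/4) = 4*(n^2 - 6*n + 8)/(4*n^2 + 12*n - 7)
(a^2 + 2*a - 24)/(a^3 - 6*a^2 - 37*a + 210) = (a - 4)/(a^2 - 12*a + 35)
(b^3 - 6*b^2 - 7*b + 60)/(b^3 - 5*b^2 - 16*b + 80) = (b + 3)/(b + 4)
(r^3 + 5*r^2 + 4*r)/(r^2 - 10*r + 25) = r*(r^2 + 5*r + 4)/(r^2 - 10*r + 25)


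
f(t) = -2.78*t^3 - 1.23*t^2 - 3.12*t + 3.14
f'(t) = -8.34*t^2 - 2.46*t - 3.12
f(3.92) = -195.45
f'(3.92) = -140.92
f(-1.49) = 14.25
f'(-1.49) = -17.97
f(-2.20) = 33.65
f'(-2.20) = -38.07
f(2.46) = -53.36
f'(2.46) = -59.64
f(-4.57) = 257.04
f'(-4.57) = -166.06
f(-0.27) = 3.95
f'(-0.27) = -3.06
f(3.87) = -188.49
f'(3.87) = -137.55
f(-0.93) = 7.21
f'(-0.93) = -8.05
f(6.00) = -660.34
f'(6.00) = -318.12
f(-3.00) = 76.49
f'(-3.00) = -70.80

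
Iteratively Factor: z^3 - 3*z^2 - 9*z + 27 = (z + 3)*(z^2 - 6*z + 9) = (z - 3)*(z + 3)*(z - 3)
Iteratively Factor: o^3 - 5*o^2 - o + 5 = (o - 1)*(o^2 - 4*o - 5) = (o - 1)*(o + 1)*(o - 5)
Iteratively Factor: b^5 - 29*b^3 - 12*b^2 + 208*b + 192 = (b + 1)*(b^4 - b^3 - 28*b^2 + 16*b + 192) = (b - 4)*(b + 1)*(b^3 + 3*b^2 - 16*b - 48) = (b - 4)*(b + 1)*(b + 4)*(b^2 - b - 12) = (b - 4)^2*(b + 1)*(b + 4)*(b + 3)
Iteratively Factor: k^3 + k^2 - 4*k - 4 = (k + 1)*(k^2 - 4) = (k + 1)*(k + 2)*(k - 2)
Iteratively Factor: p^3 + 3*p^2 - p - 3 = (p + 1)*(p^2 + 2*p - 3) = (p - 1)*(p + 1)*(p + 3)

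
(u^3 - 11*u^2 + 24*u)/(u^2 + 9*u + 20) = u*(u^2 - 11*u + 24)/(u^2 + 9*u + 20)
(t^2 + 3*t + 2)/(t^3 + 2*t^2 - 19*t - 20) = (t + 2)/(t^2 + t - 20)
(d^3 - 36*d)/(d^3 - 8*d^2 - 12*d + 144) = d*(d + 6)/(d^2 - 2*d - 24)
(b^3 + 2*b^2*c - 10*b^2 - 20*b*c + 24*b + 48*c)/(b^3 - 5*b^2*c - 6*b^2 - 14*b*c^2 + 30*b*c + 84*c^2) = (b - 4)/(b - 7*c)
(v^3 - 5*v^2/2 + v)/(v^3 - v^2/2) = (v - 2)/v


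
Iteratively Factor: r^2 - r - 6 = (r - 3)*(r + 2)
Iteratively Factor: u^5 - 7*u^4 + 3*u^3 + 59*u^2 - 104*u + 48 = (u - 4)*(u^4 - 3*u^3 - 9*u^2 + 23*u - 12) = (u - 4)*(u - 1)*(u^3 - 2*u^2 - 11*u + 12) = (u - 4)*(u - 1)^2*(u^2 - u - 12) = (u - 4)*(u - 1)^2*(u + 3)*(u - 4)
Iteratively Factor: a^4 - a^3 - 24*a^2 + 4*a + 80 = (a - 2)*(a^3 + a^2 - 22*a - 40) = (a - 2)*(a + 4)*(a^2 - 3*a - 10) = (a - 5)*(a - 2)*(a + 4)*(a + 2)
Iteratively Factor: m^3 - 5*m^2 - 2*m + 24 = (m - 4)*(m^2 - m - 6) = (m - 4)*(m - 3)*(m + 2)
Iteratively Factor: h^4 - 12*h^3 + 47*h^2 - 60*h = (h - 4)*(h^3 - 8*h^2 + 15*h) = h*(h - 4)*(h^2 - 8*h + 15) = h*(h - 4)*(h - 3)*(h - 5)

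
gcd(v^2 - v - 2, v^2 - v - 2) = v^2 - v - 2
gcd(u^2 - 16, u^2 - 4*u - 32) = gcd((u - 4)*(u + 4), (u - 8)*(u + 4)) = u + 4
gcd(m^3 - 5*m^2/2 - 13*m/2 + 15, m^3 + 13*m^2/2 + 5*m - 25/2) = m + 5/2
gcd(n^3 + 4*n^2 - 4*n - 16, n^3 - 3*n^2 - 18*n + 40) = n^2 + 2*n - 8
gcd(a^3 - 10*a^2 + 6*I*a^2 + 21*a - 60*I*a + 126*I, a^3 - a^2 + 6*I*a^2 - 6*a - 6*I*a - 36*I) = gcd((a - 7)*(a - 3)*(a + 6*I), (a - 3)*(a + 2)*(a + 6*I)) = a^2 + a*(-3 + 6*I) - 18*I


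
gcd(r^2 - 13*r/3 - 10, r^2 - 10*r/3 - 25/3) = r + 5/3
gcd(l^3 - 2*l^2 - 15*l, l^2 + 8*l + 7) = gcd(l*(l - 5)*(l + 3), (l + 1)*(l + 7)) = 1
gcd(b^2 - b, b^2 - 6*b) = b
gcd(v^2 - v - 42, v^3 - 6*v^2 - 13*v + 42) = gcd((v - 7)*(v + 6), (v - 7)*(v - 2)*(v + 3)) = v - 7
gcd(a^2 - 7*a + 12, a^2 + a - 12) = a - 3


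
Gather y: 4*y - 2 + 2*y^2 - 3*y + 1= 2*y^2 + y - 1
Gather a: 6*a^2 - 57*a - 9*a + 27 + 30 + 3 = 6*a^2 - 66*a + 60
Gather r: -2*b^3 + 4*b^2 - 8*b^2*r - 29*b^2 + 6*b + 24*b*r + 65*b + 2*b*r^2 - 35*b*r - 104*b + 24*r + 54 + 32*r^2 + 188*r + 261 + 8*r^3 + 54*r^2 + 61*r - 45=-2*b^3 - 25*b^2 - 33*b + 8*r^3 + r^2*(2*b + 86) + r*(-8*b^2 - 11*b + 273) + 270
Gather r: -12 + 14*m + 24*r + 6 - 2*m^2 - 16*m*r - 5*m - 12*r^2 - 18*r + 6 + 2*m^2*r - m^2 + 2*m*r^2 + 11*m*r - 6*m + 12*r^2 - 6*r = -3*m^2 + 2*m*r^2 + 3*m + r*(2*m^2 - 5*m)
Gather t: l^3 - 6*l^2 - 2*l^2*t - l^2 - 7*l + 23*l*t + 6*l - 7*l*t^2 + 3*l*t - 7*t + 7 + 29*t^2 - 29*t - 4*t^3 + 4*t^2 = l^3 - 7*l^2 - l - 4*t^3 + t^2*(33 - 7*l) + t*(-2*l^2 + 26*l - 36) + 7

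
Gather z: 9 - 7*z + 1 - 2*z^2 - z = -2*z^2 - 8*z + 10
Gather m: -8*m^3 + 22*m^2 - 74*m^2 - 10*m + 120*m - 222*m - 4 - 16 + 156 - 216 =-8*m^3 - 52*m^2 - 112*m - 80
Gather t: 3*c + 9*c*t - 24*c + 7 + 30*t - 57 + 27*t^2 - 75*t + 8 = -21*c + 27*t^2 + t*(9*c - 45) - 42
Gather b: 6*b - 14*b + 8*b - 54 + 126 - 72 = 0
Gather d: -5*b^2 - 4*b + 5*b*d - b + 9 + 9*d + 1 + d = -5*b^2 - 5*b + d*(5*b + 10) + 10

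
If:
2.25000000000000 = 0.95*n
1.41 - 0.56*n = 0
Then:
No Solution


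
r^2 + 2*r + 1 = (r + 1)^2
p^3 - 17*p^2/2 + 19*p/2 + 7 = (p - 7)*(p - 2)*(p + 1/2)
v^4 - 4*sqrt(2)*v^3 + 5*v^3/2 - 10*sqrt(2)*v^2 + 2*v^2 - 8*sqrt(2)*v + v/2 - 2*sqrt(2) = (v + 1/2)*(v + 1)^2*(v - 4*sqrt(2))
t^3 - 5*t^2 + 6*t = t*(t - 3)*(t - 2)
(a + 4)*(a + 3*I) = a^2 + 4*a + 3*I*a + 12*I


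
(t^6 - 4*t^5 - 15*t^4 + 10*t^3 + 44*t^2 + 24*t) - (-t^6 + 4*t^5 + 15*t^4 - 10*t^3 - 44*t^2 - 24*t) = 2*t^6 - 8*t^5 - 30*t^4 + 20*t^3 + 88*t^2 + 48*t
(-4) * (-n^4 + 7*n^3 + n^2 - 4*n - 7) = 4*n^4 - 28*n^3 - 4*n^2 + 16*n + 28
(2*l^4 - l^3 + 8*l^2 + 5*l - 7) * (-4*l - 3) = -8*l^5 - 2*l^4 - 29*l^3 - 44*l^2 + 13*l + 21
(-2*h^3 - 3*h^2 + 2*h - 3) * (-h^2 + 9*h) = 2*h^5 - 15*h^4 - 29*h^3 + 21*h^2 - 27*h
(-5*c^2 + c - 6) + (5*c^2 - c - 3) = -9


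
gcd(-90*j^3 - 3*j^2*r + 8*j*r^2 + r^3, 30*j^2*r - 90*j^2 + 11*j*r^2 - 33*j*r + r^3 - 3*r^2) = 30*j^2 + 11*j*r + r^2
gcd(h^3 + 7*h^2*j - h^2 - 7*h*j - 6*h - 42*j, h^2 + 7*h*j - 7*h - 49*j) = h + 7*j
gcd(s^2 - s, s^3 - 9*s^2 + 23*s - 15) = s - 1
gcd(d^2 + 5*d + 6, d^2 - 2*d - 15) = d + 3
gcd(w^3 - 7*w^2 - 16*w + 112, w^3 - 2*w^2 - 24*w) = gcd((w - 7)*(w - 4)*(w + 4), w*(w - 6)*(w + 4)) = w + 4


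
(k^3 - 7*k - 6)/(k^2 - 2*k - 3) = k + 2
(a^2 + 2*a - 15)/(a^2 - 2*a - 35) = (a - 3)/(a - 7)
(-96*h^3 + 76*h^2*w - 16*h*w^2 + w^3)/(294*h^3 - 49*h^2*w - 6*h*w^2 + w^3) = (16*h^2 - 10*h*w + w^2)/(-49*h^2 + w^2)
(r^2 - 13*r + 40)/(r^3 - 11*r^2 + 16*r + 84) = (r^2 - 13*r + 40)/(r^3 - 11*r^2 + 16*r + 84)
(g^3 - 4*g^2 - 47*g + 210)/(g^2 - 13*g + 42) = (g^2 + 2*g - 35)/(g - 7)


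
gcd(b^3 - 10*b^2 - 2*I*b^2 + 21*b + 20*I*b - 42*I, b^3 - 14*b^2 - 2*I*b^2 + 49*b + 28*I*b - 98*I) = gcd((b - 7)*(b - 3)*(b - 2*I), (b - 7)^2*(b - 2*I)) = b^2 + b*(-7 - 2*I) + 14*I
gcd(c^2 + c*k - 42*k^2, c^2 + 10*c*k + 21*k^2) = c + 7*k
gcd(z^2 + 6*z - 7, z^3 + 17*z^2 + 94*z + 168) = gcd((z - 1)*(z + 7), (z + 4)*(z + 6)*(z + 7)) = z + 7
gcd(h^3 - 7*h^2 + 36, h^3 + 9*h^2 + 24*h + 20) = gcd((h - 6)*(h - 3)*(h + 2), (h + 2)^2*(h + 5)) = h + 2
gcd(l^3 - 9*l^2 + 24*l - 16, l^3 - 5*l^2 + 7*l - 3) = l - 1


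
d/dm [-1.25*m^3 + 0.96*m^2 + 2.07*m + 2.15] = -3.75*m^2 + 1.92*m + 2.07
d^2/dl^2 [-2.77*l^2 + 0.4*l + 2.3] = -5.54000000000000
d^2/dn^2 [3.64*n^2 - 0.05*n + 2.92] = 7.28000000000000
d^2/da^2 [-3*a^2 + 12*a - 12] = -6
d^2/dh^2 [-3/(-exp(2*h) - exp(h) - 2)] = 3*(2*(2*exp(h) + 1)^2*exp(h) - (4*exp(h) + 1)*(exp(2*h) + exp(h) + 2))*exp(h)/(exp(2*h) + exp(h) + 2)^3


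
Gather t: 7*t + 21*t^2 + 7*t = 21*t^2 + 14*t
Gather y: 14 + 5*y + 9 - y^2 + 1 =-y^2 + 5*y + 24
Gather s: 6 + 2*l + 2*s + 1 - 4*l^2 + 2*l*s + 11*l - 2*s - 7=-4*l^2 + 2*l*s + 13*l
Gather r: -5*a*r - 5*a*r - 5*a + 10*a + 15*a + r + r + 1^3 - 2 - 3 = 20*a + r*(2 - 10*a) - 4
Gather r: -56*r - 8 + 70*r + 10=14*r + 2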